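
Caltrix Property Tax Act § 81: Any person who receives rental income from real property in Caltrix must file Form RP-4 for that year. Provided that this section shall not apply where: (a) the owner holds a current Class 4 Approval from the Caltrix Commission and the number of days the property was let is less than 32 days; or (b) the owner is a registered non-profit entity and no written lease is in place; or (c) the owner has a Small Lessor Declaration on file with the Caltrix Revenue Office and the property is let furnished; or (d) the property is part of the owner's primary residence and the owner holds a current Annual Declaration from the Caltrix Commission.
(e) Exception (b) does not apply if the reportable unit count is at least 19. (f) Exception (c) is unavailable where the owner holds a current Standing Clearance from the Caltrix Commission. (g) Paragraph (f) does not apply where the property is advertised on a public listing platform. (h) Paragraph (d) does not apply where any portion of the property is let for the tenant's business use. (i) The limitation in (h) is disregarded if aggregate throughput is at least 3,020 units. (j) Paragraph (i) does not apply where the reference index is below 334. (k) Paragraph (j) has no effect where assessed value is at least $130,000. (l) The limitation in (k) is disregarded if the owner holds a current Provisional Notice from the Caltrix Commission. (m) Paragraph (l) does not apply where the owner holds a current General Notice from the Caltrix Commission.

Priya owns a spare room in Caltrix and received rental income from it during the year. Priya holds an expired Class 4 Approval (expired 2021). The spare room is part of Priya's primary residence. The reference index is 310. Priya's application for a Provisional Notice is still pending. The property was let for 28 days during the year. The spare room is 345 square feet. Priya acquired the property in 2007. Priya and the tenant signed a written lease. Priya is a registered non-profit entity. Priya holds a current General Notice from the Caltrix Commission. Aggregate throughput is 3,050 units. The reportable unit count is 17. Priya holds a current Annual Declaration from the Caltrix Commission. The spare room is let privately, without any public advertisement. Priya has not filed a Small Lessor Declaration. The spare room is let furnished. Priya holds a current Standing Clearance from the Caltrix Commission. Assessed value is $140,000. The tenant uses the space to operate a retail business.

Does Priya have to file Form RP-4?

No — exception (d) applies; Priya is not required to file Form RP-4.

Exception (a) does not apply: the Class 4 Approval is not current.
Exception (b) does not apply: a written lease is in place.
Exception (c) requires that the owner has a Small Lessor Declaration on file with the Caltrix Revenue Office; but no Small Lessor Declaration is on file, so (c) is unavailable.
Exception (d) is satisfied on its face — the spare room is part of the primary residence; a current Annual Declaration is held. Considering the limiting provisions: (h) applies (the space is let for business use), but is displaced by (i): (i) operates against (h): aggregate throughput is 3,050 units, meeting the 3,020 units threshold. (j) would limit (i) — the reference index is 310, below the 334 limit — but (k) sets (j) aside: (k) operates — assessed value is $140,000, meeting the $130,000 threshold. (l) is inapplicable (no current Provisional Notice is held), so (k) stands. Exception (d) stands.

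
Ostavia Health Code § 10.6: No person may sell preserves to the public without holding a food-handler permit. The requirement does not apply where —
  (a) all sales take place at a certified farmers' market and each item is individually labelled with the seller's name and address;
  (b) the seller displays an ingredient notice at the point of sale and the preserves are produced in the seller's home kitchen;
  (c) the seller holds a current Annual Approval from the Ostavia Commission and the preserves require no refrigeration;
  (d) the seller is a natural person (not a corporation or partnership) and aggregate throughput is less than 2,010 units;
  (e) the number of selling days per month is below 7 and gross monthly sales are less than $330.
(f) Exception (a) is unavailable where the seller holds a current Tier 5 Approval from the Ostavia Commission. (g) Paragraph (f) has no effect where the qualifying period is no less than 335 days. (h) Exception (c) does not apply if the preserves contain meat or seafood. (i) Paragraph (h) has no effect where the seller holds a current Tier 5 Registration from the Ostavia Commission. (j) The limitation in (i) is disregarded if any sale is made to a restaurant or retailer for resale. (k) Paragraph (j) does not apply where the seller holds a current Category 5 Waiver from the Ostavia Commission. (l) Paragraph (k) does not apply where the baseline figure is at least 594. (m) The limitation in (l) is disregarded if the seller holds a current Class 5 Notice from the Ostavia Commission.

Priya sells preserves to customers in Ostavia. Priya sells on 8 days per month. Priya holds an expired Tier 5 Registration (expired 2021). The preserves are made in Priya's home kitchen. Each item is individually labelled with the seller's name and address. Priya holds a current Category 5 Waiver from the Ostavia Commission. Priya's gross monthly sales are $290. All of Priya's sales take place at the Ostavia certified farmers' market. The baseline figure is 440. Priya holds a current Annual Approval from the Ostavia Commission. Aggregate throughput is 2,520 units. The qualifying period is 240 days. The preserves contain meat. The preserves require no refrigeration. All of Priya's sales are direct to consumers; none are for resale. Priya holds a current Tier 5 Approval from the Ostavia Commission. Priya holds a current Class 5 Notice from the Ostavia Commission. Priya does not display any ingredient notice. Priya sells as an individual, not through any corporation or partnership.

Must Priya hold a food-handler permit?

Exception (a) is satisfied on its face — all sales are at a certified farmers' market; items are individually labelled. Turning to paragraphs (f)–(g): (f) is triggered — a current Tier 5 Approval is held. (g), which would lift (f), is not triggered — the qualifying period is 240 days, short of 335 days. Exception (a) does not apply.
Exception (b) fails — no ingredient notice is displayed.
All of (c)'s requirements are met (a current Annual Approval is held; the preserves are shelf-stable). Turning to paragraphs (h)–(m): (h) operates against (c): the preserves contain meat. (i) does not operate here (no current Tier 5 Registration is held), so (h) stands. So (c) is unavailable.
Exception (d) fails — aggregate throughput is 2,520 units, not less than 2,010 units.
Exception (e) fails — the number of selling days per month is 8, not below 7.
No exception is made out. Priya falls within the general rule.

Yes — Priya must hold a food-handler permit.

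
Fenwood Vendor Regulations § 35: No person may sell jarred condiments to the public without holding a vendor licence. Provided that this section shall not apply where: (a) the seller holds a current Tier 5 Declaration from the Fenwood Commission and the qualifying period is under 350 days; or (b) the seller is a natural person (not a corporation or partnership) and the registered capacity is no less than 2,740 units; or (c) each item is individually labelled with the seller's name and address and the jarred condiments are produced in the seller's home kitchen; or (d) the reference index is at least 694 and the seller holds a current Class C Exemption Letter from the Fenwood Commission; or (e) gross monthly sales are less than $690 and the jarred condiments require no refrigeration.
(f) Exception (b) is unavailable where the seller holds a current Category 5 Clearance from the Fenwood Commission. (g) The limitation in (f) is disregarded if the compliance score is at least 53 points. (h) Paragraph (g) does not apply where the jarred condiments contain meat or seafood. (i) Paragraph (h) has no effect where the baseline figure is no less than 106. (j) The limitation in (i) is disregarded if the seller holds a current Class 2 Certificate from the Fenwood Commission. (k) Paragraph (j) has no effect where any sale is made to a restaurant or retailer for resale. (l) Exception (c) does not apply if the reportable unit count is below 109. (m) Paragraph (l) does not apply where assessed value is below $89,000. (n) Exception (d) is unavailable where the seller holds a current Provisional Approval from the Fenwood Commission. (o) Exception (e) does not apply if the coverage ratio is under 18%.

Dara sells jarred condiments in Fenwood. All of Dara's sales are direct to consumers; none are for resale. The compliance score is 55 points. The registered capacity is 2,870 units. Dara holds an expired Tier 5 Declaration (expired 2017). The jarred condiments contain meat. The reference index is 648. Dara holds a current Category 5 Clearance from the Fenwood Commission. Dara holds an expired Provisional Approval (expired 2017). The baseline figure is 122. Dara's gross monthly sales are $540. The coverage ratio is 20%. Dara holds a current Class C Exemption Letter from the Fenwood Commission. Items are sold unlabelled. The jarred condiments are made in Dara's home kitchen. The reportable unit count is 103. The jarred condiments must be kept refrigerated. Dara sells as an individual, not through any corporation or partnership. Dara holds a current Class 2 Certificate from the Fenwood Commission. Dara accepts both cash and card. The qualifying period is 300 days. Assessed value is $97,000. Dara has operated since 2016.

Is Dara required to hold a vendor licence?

Exception (a) does not apply: there is no Tier 5 Declaration in force.
All of (b)'s requirements are met (the seller is a natural person; the registered capacity is 2,870 units, meeting the 2,740 units threshold). Turning to paragraphs (f)–(k): (f) operates against (b): a current Category 5 Clearance is held. (g) would limit (f) — the compliance score is 55 points, meeting the 53 points threshold — but (h) sets (g) aside: (h) is engaged — the jarred condiments contain meat. (i) is triggered (the baseline figure is 122, meeting the 106 threshold), but yields to (j): (j) operates — a current Class 2 Certificate is held. (k), which would lift (j), does not operate here — no sales are for resale. So (b) is unavailable.
Exception (c) requires that each item is individually labelled with the seller's name and address; but items are sold unlabelled, so (c) is unavailable.
Exception (d) does not apply: the reference index is 648, short of 694.
Exception (e) requires that the jarred condiments require no refrigeration; but the jarred condiments require refrigeration, so (e) is unavailable.
None of the exceptions is available; § 35 applies in full.

Yes — Dara must hold a vendor licence.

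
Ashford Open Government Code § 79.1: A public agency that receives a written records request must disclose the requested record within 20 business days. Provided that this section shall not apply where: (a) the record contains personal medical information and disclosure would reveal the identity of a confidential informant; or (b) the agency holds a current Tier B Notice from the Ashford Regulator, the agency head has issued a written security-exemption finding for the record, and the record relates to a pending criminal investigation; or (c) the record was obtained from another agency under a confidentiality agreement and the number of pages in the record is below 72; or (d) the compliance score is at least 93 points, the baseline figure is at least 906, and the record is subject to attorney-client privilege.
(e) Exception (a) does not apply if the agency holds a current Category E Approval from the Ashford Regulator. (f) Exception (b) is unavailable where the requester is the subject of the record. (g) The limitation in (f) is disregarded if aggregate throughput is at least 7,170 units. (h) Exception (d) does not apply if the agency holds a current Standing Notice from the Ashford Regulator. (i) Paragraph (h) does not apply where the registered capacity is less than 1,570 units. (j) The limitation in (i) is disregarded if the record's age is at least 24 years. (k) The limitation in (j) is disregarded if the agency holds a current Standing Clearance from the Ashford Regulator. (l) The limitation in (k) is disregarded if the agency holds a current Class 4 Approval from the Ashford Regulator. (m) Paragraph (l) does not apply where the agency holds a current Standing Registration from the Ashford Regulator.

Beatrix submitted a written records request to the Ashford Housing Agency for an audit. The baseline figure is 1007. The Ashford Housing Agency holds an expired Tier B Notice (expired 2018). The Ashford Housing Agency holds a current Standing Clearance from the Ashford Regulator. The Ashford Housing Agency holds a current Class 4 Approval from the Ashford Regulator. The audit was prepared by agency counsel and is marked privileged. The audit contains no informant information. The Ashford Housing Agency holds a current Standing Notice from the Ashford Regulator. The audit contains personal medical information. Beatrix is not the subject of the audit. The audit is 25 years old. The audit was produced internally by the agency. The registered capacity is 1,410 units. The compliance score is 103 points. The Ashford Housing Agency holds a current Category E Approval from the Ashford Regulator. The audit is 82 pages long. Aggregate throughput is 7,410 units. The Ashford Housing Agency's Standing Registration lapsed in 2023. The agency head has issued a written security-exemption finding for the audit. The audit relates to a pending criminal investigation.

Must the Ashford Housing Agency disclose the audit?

Exception (a) fails — the audit contains no informant information.
Exception (b) does not apply: the Tier B Notice is not current.
Exception (c) requires that the record was obtained from another agency under a confidentiality agreement; but the audit was produced internally, so (c) is unavailable.
All of (d)'s requirements are met (the compliance score is 103 points, meeting the 93 points threshold; the baseline figure is 1,007, meeting the 906 threshold; the audit is privileged). Turning to paragraphs (h)–(m): (h) operates against (d): a current Standing Notice is held. (i) operates (the registered capacity is 1,410 units, less than the 1,570 units limit), but is overridden by (j): (j) operates against (i): the record's age is 25 years, meeting the 24 years threshold. (k) would limit (j) — a current Standing Clearance is held — but (l) sets (k) aside: (l) operates — a current Class 4 Approval is held. (m), which would lift (l), is not engaged — no current Standing Registration is held. Exception (d) does not apply.
None of the exceptions is available; § 79.1 applies in full.

Yes — the Ashford Housing Agency must disclose the audit.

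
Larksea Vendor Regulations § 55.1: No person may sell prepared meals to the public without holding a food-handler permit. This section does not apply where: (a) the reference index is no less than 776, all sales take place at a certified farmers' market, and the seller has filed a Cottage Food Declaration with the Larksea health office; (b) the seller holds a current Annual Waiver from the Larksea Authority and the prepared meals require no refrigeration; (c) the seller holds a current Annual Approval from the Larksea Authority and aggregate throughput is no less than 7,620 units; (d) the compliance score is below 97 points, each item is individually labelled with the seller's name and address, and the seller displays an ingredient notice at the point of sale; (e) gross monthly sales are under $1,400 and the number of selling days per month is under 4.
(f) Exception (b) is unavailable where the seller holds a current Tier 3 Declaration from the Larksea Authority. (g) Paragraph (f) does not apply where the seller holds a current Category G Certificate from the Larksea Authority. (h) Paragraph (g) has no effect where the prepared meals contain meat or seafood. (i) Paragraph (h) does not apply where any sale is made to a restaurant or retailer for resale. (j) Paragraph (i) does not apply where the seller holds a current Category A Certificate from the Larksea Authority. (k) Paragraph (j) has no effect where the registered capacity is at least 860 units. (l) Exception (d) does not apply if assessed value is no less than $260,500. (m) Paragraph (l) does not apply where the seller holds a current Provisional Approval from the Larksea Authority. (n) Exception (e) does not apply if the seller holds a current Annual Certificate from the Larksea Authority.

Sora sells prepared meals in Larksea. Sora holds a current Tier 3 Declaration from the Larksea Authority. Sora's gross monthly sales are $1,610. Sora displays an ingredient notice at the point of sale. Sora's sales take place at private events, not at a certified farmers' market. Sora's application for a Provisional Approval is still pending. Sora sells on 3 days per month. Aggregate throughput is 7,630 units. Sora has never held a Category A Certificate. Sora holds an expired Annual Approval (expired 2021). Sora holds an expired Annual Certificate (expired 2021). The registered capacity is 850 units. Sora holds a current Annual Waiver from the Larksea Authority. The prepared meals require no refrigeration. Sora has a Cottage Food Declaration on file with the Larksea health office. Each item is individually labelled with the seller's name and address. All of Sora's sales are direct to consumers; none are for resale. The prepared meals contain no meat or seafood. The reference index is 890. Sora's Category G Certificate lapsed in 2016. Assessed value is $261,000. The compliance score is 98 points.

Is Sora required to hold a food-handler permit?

Yes — Sora must hold a food-handler permit.

Exception (a) requires that all sales take place at a certified farmers' market; but sales are at private events, not a certified farmers' market, so (a) is unavailable.
Exception (b): a current Annual Waiver is held; the prepared meals are shelf-stable — every condition holds. Turning to paragraphs (f)–(k): (f) operates — a current Tier 3 Declaration is held. (g) is not engaged (no current Category G Certificate is held), so (f) stands. (b) is therefore removed.
Exception (c) does not apply: no current Annual Approval is held.
Exception (d) fails — the compliance score is 98 points, not below 97 points.
Exception (e) requires that gross monthly sales are under $1,400; but gross monthly sales are $1,610, not under $1,400, so (e) is unavailable.
No exception is made out. Sora falls within the general rule.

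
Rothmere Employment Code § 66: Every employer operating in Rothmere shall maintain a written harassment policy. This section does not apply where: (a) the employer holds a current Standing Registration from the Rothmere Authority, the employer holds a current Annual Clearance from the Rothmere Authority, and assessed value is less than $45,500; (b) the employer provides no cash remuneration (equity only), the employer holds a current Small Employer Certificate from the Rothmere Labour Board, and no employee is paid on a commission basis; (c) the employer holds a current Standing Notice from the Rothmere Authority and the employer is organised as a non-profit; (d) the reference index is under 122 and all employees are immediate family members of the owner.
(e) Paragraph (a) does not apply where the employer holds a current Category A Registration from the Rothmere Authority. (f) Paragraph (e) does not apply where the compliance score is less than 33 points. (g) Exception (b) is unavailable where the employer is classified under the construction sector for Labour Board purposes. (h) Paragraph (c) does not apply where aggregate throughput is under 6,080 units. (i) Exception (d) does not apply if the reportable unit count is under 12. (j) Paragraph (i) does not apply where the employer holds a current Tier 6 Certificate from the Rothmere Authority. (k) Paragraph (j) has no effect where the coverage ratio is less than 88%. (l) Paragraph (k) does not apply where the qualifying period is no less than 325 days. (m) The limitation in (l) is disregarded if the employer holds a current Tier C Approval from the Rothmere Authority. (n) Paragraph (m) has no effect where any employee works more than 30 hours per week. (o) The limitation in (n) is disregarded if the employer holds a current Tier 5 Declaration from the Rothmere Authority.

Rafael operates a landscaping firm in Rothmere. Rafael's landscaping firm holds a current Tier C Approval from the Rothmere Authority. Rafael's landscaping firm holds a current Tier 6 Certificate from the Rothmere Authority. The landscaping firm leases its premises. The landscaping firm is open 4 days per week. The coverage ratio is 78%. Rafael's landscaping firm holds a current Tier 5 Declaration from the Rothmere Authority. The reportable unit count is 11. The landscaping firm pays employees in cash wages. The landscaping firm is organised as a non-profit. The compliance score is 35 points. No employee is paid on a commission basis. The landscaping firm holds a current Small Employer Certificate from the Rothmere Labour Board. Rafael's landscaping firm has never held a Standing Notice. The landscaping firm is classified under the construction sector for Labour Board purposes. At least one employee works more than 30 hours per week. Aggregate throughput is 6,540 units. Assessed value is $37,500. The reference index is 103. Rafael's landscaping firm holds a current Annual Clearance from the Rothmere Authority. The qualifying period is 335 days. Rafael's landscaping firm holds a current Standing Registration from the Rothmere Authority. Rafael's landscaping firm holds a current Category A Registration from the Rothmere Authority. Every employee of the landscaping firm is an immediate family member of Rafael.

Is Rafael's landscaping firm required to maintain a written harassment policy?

Exception (a): a current Standing Registration is held; a current Annual Clearance is held; assessed value is $37,500, less than the $45,500 limit — every condition holds. But applying paragraphs (e)–(f): (e) operates — a current Category A Registration is held. (f), which would lift (e), does not operate here — the compliance score is 35 points, not less than 33 points. Exception (a) does not apply.
Exception (b) does not apply: employees are paid cash wages.
Exception (c) requires that the employer holds a current Standing Notice from the Rothmere Authority; but the Standing Notice is not current, so (c) is unavailable.
Exception (d): the reference index is 103, under the 122 limit; every employee is an immediate family member — every condition holds. However, paragraphs (i)–(o) must be considered: (i) operates — the reportable unit count is 11, under the 12 limit. (j) applies (a current Tier 6 Certificate is held), but yields to (k): (k) is triggered — the coverage ratio is 78%, less than the 88% limit. (l) is triggered (the qualifying period is 335 days, meeting the 325 days threshold), but is displaced by (m): (m) operates against (l): a current Tier C Approval is held. (n) is triggered (at least one employee exceeds 30 hours/week), but is itself disapplied by (o): (o) is triggered — a current Tier 5 Declaration is held. Exception (d) does not apply.
Every exception is unavailable, so the rule governs.

Yes — Rafael's landscaping firm must maintain a written harassment policy.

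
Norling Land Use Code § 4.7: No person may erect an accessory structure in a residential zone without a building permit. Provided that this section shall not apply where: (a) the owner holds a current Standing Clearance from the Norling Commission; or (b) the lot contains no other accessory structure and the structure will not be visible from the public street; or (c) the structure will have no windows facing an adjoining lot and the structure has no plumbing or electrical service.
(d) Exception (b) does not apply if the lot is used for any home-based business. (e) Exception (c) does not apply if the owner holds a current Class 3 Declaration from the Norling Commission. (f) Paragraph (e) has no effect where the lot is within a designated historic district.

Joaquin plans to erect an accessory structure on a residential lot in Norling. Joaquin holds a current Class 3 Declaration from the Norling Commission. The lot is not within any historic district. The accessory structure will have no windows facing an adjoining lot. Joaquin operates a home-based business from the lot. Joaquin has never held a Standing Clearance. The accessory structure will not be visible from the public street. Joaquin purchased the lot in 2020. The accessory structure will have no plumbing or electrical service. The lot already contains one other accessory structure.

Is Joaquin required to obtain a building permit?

Exception (a) requires that the owner holds a current Standing Clearance from the Norling Commission; but there is no Standing Clearance in force, so (a) is unavailable.
Exception (b) requires that the lot contains no other accessory structure; but the lot already has another accessory structure, so (b) is unavailable.
Exception (c)'s conditions are all satisfied: no windows face an adjoining lot; there is no plumbing or electrical service. But applying paragraphs (e)–(f): (e) operates against (c): a current Class 3 Declaration is held. (f) is not triggered (the lot is not in a historic district), so (e) stands. (c) is therefore removed.
No exception applies. The general rule governs.

Yes — Joaquin must obtain a building permit.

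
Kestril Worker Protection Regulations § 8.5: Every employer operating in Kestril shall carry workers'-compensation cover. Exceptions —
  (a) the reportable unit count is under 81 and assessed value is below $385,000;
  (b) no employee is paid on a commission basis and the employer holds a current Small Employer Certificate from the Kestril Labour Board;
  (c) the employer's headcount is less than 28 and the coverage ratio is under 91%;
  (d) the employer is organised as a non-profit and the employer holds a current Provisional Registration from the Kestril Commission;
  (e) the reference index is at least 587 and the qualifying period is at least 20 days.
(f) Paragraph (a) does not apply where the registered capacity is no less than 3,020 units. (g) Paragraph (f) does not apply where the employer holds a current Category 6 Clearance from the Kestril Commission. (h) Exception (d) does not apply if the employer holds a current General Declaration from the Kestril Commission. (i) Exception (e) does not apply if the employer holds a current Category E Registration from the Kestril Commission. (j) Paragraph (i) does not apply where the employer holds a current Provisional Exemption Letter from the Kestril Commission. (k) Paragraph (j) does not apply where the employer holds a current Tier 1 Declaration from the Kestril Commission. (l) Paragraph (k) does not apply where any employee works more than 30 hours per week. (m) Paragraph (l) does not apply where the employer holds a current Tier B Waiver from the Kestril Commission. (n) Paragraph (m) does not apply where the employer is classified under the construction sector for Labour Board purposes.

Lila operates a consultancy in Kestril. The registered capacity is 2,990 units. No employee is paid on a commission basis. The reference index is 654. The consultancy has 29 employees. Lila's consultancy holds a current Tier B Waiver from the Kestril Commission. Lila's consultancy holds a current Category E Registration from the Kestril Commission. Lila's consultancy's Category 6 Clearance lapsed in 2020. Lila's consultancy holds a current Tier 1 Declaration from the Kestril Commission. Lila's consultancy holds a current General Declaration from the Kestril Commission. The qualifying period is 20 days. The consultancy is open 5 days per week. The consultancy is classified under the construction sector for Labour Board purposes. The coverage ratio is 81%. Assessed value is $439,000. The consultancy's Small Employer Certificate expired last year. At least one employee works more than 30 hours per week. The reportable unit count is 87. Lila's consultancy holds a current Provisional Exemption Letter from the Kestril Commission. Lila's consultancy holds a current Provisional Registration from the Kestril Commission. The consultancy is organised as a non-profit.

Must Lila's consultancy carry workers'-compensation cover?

No — exception (e) applies; Lila's consultancy is not required to carry workers'-compensation cover.

Exception (a) requires that the reportable unit count is under 81; but the reportable unit count is 87, not under 81, so (a) is unavailable.
Exception (b) fails — the Small Employer Certificate has expired.
Exception (c) fails — the employer's headcount is 29, not less than 28.
Exception (d): the employer is a non-profit; a current Provisional Registration is held — every condition holds. But applying paragraph (h): (h) operates — a current General Declaration is held. (d) is therefore removed.
All of (e)'s requirements are met (the reference index is 654, meeting the 587 threshold; the qualifying period is 20 days, meeting the 20 days threshold). Under paragraphs (i)–(n): (i) would limit (e) — a current Category E Registration is held — but (j) sets (i) aside: (j) operates — a current Provisional Exemption Letter is held. (k) is triggered (a current Tier 1 Declaration is held), but is itself disapplied by (l): (l) operates against (k): at least one employee exceeds 30 hours/week. (m) is engaged (a current Tier B Waiver is held), but is set aside by (n): (n) is engaged — the consultancy is classified under the construction sector. (e) remains available.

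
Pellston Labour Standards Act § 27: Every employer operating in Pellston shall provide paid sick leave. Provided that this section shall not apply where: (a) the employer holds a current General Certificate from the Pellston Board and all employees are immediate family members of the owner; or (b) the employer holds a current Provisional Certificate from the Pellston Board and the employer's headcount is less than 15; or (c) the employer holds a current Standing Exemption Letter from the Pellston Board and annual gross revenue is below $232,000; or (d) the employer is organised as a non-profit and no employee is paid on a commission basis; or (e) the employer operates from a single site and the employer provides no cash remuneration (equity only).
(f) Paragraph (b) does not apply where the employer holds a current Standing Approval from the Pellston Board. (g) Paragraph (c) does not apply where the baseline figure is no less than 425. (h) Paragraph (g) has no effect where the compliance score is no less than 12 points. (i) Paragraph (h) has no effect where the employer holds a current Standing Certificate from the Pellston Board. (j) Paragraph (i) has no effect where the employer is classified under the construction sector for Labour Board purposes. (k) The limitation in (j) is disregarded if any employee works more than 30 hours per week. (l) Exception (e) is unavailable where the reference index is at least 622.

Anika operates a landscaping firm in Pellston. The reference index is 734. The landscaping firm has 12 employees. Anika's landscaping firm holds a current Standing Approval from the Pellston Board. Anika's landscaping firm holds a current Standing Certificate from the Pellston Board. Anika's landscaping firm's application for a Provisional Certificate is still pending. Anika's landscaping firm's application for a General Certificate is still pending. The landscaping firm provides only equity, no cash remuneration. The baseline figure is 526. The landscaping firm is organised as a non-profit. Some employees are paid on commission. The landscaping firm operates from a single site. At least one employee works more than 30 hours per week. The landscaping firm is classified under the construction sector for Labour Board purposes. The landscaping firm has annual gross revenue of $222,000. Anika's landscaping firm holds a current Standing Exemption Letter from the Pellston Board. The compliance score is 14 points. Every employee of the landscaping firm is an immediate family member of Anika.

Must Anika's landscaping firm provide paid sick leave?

Yes — Anika's landscaping firm must provide paid sick leave.

Exception (a) fails — the General Certificate is not current.
Exception (b) requires that the employer holds a current Provisional Certificate from the Pellston Board; but there is no Provisional Certificate in force, so (b) is unavailable.
All of (c)'s requirements are met (a current Standing Exemption Letter is held; annual gross revenue is $222,000, below the $232,000 limit). But applying paragraphs (g)–(k): (g) applies — the baseline figure is 526, meeting the 425 threshold. (h) would limit (g) — the compliance score is 14 points, meeting the 12 points threshold — but (i) sets (h) aside: (i) operates against (h): a current Standing Certificate is held. (j) is engaged (the landscaping firm is classified under the construction sector), but is itself disapplied by (k): (k) applies — at least one employee exceeds 30 hours/week. Exception (c) does not apply.
Exception (d) requires that no employee is paid on a commission basis; but some employees are paid on commission, so (d) is unavailable.
Exception (e): the employer operates from a single site; remuneration is equity-only — every condition holds. However, paragraph (l) must be considered: (l) operates — the reference index is 734, meeting the 622 threshold. Exception (e) does not apply.
No exception is made out. Anika's landscaping firm falls within the general rule.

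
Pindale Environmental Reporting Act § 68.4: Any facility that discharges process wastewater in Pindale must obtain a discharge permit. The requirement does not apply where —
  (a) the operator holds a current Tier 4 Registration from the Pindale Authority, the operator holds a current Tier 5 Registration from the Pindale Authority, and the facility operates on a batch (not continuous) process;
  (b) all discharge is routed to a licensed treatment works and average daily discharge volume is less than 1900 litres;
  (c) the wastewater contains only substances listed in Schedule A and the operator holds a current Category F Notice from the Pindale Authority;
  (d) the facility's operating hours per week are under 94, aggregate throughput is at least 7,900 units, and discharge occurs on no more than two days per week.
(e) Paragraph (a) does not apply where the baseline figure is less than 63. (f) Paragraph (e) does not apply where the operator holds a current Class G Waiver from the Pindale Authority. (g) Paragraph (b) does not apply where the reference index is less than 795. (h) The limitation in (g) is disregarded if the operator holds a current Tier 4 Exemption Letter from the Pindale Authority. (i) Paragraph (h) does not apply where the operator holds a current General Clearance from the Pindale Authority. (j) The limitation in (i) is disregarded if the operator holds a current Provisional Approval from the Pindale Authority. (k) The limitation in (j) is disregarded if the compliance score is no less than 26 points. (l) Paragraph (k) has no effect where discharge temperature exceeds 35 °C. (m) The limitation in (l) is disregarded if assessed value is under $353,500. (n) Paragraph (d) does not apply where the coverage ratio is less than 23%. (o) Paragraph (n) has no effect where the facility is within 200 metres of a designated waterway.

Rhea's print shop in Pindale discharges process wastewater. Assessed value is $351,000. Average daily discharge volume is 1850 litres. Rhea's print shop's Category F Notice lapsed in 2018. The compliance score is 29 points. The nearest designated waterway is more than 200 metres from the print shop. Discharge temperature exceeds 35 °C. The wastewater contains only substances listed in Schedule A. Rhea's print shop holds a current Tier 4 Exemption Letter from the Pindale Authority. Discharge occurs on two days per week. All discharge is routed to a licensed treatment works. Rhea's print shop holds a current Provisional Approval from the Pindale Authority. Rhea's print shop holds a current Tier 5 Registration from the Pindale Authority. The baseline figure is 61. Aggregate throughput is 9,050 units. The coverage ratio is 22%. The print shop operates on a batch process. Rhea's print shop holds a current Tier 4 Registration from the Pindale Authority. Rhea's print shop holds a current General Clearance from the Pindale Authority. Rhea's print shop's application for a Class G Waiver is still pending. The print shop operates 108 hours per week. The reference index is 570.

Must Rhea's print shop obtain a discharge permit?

Yes — Rhea's print shop must obtain a discharge permit.

All of (a)'s requirements are met (a current Tier 4 Registration is held; a current Tier 5 Registration is held; the facility operates on a batch process). But applying paragraphs (e)–(f): (e) operates against (a): the baseline figure is 61, less than the 63 limit. (f), which would lift (e), is inapplicable — no current Class G Waiver is held. So (a) is unavailable.
All of (b)'s requirements are met (discharge is routed to a licensed treatment works; average daily discharge volume is 1850 litres, less than the 1900 litres limit). Turning to paragraphs (g)–(m): (g) operates against (b): the reference index is 570, less than the 795 limit. (h) is triggered (a current Tier 4 Exemption Letter is held), but is overridden by (i): (i) operates against (h): a current General Clearance is held. (j) would limit (i) — a current Provisional Approval is held — but (k) sets (j) aside: (k) operates — the compliance score is 29 points, meeting the 26 points threshold. (l) is triggered (discharge temperature exceeds 35 °C), but is displaced by (m): (m) operates against (l): assessed value is $351,000, under the $353,500 limit. (b) is therefore removed.
Exception (c) does not apply: no current Category F Notice is held.
Exception (d) fails — the facility's operating hours per week are 108, not under 94.
Every exception is unavailable, so the rule governs.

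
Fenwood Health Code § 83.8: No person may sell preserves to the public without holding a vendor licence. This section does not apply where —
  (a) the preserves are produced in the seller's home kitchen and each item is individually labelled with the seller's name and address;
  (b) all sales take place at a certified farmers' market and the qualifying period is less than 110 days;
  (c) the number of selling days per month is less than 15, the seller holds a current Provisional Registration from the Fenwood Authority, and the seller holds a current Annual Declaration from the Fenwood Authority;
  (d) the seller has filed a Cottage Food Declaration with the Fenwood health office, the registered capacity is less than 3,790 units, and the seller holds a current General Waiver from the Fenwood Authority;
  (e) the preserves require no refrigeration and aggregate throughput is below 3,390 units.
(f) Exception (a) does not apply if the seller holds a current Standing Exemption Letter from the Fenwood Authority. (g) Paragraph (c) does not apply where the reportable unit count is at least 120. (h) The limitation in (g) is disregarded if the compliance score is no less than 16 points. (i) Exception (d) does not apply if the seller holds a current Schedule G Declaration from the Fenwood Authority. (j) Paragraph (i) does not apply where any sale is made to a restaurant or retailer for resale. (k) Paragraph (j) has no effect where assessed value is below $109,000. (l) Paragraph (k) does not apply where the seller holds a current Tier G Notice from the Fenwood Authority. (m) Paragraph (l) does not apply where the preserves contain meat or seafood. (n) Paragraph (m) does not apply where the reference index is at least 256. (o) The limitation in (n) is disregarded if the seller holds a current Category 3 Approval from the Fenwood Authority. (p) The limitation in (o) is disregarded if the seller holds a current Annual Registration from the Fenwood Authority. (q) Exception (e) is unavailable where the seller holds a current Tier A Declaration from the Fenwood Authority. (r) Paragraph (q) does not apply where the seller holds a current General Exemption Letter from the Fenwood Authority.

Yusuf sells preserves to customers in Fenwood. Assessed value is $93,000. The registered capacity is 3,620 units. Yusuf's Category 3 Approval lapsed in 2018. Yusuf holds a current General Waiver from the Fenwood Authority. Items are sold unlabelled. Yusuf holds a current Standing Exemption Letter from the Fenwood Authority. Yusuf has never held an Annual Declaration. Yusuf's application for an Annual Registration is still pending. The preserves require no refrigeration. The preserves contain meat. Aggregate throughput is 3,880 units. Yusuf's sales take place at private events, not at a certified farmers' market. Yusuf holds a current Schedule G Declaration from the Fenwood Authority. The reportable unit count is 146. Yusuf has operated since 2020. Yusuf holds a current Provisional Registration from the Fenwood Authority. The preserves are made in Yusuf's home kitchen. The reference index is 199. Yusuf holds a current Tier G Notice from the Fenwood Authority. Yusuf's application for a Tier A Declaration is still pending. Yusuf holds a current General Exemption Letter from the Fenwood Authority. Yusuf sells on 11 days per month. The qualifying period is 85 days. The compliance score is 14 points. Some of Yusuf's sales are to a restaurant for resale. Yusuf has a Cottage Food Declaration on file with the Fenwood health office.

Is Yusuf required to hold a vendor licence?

Yes — Yusuf must hold a vendor licence.

Exception (a) requires that each item is individually labelled with the seller's name and address; but items are sold unlabelled, so (a) is unavailable.
Exception (b) does not apply: sales are at private events, not a certified farmers' market.
Exception (c) does not apply: there is no Annual Declaration in force.
Exception (d)'s conditions are all satisfied: a Cottage Food Declaration is on file; the registered capacity is 3,620 units, less than the 3,790 units limit; a current General Waiver is held. However, paragraphs (i)–(p) must be considered: (i) operates against (d): a current Schedule G Declaration is held. (j) is triggered (some sales are to a restaurant for resale), but is itself disapplied by (k): (k) applies — assessed value is $93,000, below the $109,000 limit. (l) would limit (k) — a current Tier G Notice is held — but (m) sets (l) aside: (m) is engaged — the preserves contain meat. (n), which would lift (m), is inapplicable — the reference index is 199, short of 256. So (d) is unavailable.
Exception (e) fails — aggregate throughput is 3,880 units, not below 3,390 units.
No exception applies. The general rule governs.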